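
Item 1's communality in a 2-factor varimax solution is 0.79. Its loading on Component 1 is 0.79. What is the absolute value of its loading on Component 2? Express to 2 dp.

Under orthogonal rotation h² = Σλ², so λ_Component 2² = h² − (0.6241) = 0.79 − 0.6241 = 0.1659.
|λ| = √0.1659 = 0.4073.

0.41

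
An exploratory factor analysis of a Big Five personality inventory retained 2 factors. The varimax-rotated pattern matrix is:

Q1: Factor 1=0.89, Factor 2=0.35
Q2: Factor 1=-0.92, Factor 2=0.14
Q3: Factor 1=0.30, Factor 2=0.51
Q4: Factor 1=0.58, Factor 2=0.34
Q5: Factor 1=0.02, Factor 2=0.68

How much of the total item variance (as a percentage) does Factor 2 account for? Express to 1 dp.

SS loadings for Factor 2 = 0.35² + 0.14² + 0.51² + 0.34² + 0.68² = 0.9802
With 5 standardized items, total variance = 5. Proportion = 0.9802/5 = 0.1960 → 19.60%.

19.6%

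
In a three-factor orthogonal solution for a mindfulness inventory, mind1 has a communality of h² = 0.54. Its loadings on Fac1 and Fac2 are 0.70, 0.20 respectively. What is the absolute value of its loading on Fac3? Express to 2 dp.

Under orthogonal rotation h² = Σλ², so λ_Fac3² = h² − (0.5300) = 0.54 − 0.5300 = 0.0100.
|λ| = √0.0100 = 0.1000.

0.10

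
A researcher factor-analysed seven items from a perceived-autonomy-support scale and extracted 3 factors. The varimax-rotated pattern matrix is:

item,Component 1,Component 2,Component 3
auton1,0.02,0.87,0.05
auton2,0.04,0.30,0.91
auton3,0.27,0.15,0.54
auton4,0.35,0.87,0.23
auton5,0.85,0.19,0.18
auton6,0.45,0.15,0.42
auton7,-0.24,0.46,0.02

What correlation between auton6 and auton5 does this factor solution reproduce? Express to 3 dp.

0.487

r̂ = Σ λ_i·λ_j across factors = (0.45)(0.85) + (0.15)(0.19) + (0.42)(0.18)
  = +0.3825 +0.0285 +0.0756 = 0.4866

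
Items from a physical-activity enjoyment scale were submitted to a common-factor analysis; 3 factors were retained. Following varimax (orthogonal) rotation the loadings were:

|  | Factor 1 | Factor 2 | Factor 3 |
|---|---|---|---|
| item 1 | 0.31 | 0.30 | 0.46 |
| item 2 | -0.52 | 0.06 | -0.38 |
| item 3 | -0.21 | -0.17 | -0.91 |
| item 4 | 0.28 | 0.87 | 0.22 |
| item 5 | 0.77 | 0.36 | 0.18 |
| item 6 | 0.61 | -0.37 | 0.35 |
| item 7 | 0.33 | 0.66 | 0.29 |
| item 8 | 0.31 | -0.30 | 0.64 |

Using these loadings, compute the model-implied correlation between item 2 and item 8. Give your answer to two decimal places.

r̂ = Σ λ_i·λ_j across factors = (-0.52)(0.31) + (0.06)(-0.30) + (-0.38)(0.64)
  = -0.1612 -0.0180 -0.2432 = -0.4224

-0.42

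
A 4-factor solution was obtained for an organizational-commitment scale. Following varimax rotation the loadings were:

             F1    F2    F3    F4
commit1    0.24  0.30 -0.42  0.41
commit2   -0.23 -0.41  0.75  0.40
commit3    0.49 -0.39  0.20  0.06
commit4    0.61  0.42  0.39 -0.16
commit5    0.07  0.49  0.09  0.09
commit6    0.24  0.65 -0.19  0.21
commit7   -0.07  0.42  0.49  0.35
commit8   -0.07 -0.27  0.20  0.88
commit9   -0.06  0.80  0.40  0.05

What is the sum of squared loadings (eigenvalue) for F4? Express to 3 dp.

1.309

SS loadings for F4 = 0.41² + 0.40² + 0.06² + (-0.16)² + 0.09² + 0.21² + 0.35² + 0.88² + 0.05² = 0.1681 + 0.1600 + 0.0036 + 0.0256 + 0.0081 + 0.0441 + 0.1225 + 0.7744 + 0.0025 = 1.3089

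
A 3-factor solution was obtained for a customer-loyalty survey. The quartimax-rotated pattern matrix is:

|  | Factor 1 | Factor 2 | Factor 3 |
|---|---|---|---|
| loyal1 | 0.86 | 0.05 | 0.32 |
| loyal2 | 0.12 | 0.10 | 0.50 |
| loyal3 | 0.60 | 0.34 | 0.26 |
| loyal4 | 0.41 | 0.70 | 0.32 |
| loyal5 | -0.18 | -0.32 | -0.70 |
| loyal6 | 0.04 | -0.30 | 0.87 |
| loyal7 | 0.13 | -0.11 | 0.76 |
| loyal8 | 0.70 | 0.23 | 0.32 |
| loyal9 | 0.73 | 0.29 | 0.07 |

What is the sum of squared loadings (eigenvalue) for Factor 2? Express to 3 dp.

SS loadings for Factor 2 = 0.05² + 0.10² + 0.34² + 0.70² + (-0.32)² + (-0.30)² + (-0.11)² + 0.23² + 0.29² = 0.0025 + 0.0100 + 0.1156 + 0.4900 + 0.1024 + 0.0900 + 0.0121 + 0.0529 + 0.0841 = 0.9596

0.960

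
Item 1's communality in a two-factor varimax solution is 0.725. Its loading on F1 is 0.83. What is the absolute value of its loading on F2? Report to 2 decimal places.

0.19

Under orthogonal rotation h² = Σλ², so λ_F2² = h² − (0.6889) = 0.725 − 0.6889 = 0.0361.
|λ| = √0.0361 = 0.1900.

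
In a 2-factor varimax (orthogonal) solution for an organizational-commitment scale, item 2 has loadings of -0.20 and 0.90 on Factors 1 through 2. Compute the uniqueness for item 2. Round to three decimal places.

0.150

h² = (-0.20)² + 0.90² = 0.0400 + 0.8100 = 0.8500
Uniqueness u² = 1 − h² = 1 − 0.8500 = 0.1500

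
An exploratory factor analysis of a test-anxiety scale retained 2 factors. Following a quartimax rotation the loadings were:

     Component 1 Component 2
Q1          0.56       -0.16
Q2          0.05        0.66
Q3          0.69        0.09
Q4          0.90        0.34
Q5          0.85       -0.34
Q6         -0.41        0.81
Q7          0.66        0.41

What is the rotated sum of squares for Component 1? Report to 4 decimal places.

2.9284

SS loadings for Component 1 = 0.56² + 0.05² + 0.69² + 0.90² + 0.85² + (-0.41)² + 0.66² = 0.3136 + 0.0025 + 0.4761 + 0.8100 + 0.7225 + 0.1681 + 0.4356 = 2.9284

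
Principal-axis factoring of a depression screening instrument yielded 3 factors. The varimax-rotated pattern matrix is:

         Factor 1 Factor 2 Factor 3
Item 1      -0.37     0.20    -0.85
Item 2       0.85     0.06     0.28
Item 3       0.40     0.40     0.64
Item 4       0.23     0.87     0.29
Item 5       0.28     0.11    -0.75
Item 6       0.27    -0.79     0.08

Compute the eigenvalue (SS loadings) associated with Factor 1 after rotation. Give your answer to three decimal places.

SS loadings for Factor 1 = (-0.37)² + 0.85² + 0.40² + 0.23² + 0.28² + 0.27² = 0.1369 + 0.7225 + 0.1600 + 0.0529 + 0.0784 + 0.0729 = 1.2236

1.224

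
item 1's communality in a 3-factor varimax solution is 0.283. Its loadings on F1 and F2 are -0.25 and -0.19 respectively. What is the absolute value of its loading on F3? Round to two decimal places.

Under orthogonal rotation h² = Σλ², so λ_F3² = h² − (0.0986) = 0.283 − 0.0986 = 0.1844.
|λ| = √0.1844 = 0.4294.

0.43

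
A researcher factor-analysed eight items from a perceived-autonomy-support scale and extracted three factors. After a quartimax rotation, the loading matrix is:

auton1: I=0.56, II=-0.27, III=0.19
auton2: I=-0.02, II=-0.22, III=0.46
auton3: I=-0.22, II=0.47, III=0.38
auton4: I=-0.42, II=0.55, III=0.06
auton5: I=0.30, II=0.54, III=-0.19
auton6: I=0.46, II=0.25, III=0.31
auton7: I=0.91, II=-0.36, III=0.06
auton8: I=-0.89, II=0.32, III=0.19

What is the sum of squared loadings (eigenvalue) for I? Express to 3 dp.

2.461

SS loadings for I = 0.56² + (-0.02)² + (-0.22)² + (-0.42)² + 0.30² + 0.46² + 0.91² + (-0.89)² = 0.3136 + 0.0004 + 0.0484 + 0.1764 + 0.0900 + 0.2116 + 0.8281 + 0.7921 = 2.4606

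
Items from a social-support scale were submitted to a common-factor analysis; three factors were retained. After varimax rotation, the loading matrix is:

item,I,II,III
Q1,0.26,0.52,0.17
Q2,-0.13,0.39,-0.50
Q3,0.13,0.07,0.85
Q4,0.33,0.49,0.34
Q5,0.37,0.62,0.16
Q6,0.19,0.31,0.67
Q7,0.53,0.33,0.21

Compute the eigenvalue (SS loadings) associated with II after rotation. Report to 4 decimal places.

1.2569

SS loadings for II = 0.52² + 0.39² + 0.07² + 0.49² + 0.62² + 0.31² + 0.33² = 0.2704 + 0.1521 + 0.0049 + 0.2401 + 0.3844 + 0.0961 + 0.1089 = 1.2569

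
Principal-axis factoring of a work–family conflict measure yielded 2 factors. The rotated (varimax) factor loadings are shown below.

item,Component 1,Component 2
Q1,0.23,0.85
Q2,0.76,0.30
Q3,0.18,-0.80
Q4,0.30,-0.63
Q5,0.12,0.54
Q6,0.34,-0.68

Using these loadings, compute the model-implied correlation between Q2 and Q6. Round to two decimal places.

r̂ = Σ λ_i·λ_j across factors = (0.76)(0.34) + (0.30)(-0.68)
  = +0.2584 -0.2040 = 0.0544

0.05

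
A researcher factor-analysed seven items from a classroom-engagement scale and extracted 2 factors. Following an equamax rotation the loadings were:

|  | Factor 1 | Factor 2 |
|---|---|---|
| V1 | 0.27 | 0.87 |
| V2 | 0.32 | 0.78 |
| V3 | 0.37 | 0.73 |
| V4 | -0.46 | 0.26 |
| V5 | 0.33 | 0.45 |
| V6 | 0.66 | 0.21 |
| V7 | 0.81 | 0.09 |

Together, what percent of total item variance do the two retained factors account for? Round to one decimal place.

56.4%

SS loadings by factor: 1.7244, 2.2205; total = 3.9449.
Total variance with 7 standardized items is 7, so the solution explains 3.9449/7 = 0.5636 = 56.36%.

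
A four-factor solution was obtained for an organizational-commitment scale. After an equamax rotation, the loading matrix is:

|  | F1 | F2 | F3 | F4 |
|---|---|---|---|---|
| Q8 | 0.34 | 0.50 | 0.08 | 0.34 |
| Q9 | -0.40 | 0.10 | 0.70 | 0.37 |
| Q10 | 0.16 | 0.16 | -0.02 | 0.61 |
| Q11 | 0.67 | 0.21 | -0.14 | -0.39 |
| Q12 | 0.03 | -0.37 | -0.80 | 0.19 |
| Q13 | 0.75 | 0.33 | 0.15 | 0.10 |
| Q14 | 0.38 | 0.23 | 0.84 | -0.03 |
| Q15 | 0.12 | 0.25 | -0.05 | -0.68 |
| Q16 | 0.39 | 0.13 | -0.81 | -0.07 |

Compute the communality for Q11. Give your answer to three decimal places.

0.665

h² = 0.67² + 0.21² + (-0.14)² + (-0.39)² = 0.4489 + 0.0441 + 0.0196 + 0.1521 = 0.6647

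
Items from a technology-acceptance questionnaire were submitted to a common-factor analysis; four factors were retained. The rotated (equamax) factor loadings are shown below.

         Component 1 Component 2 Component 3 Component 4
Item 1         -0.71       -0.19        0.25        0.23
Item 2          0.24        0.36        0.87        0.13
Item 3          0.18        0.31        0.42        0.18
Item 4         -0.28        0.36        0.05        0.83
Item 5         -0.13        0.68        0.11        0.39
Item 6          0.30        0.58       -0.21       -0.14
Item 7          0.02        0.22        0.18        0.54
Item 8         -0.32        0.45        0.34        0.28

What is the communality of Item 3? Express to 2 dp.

0.34

h² = 0.18² + 0.31² + 0.42² + 0.18² = 0.0324 + 0.0961 + 0.1764 + 0.0324 = 0.3373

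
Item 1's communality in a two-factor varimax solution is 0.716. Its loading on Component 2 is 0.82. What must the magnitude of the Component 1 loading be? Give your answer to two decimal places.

Under orthogonal rotation h² = Σλ², so λ_Component 1² = h² − (0.6724) = 0.716 − 0.6724 = 0.0436.
|λ| = √0.0436 = 0.2088.

0.21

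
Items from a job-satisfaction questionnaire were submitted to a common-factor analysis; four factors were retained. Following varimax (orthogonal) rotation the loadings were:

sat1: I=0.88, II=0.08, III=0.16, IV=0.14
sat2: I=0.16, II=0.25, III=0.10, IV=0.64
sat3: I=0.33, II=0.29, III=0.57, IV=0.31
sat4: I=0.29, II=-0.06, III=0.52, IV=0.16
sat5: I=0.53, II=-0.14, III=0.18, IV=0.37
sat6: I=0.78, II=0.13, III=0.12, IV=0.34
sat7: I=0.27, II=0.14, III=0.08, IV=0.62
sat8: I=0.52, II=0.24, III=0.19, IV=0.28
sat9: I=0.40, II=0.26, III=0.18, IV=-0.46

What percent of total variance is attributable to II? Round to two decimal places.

3.75%

SS loadings for II = 0.08² + 0.25² + 0.29² + (-0.06)² + (-0.14)² + 0.13² + 0.14² + 0.24² + 0.26² = 0.3379
With 9 standardized items, total variance = 9. Proportion = 0.3379/9 = 0.0375 → 3.75%.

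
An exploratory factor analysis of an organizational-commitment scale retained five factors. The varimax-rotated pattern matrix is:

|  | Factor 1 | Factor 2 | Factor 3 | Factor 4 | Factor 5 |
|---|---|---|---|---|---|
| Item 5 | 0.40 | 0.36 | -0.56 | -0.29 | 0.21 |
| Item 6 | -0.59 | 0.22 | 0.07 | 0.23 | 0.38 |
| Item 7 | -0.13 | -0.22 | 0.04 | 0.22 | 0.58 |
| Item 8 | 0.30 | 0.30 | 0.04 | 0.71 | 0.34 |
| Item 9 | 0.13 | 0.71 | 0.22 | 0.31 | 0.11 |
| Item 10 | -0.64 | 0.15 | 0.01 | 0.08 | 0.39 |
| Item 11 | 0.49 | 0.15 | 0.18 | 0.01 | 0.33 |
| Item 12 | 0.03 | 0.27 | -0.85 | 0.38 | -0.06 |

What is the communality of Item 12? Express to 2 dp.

h² = 0.03² + 0.27² + (-0.85)² + 0.38² + (-0.06)² = 0.0009 + 0.0729 + 0.7225 + 0.1444 + 0.0036 = 0.9443

0.94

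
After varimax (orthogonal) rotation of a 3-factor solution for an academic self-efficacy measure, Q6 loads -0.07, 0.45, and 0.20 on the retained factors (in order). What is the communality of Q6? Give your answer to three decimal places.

0.247

h² = (-0.07)² + 0.45² + 0.20² = 0.0049 + 0.2025 + 0.0400 = 0.2474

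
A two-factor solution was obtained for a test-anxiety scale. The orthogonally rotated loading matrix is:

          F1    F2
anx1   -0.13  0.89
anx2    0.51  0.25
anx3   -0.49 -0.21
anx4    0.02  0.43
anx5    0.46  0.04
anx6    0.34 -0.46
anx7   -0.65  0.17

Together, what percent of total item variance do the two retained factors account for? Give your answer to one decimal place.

37.0%

SS loadings by factor: 1.2672, 1.3257; total = 2.5929.
Total variance with 7 standardized items is 7, so the solution explains 2.5929/7 = 0.3704 = 37.04%.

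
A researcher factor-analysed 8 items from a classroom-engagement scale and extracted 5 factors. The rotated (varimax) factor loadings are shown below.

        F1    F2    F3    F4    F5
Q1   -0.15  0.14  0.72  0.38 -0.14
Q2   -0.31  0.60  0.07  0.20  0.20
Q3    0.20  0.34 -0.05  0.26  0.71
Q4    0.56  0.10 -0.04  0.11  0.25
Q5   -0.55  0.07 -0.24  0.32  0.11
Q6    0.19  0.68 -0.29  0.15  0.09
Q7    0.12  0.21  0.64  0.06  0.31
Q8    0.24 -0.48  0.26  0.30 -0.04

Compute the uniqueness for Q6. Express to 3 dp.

h² = 0.19² + 0.68² + (-0.29)² + 0.15² + 0.09² = 0.0361 + 0.4624 + 0.0841 + 0.0225 + 0.0081 = 0.6132
Uniqueness u² = 1 − h² = 1 − 0.6132 = 0.3868

0.387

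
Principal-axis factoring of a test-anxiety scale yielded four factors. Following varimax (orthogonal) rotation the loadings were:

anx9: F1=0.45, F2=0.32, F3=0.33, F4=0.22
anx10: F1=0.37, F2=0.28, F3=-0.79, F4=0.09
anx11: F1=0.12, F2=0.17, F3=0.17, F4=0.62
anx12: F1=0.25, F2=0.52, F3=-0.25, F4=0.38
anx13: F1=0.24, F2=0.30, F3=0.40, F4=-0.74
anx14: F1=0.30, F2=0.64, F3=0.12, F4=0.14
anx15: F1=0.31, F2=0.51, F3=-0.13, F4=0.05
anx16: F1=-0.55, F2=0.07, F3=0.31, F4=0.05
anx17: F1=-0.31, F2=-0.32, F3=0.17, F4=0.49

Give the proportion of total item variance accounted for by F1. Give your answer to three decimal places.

SS loadings for F1 = 0.45² + 0.37² + 0.12² + 0.25² + 0.24² + 0.30² + 0.31² + (-0.55)² + (-0.31)² = 1.0586
Proportion of variance = 1.0586 / 9 = 0.1176.

0.118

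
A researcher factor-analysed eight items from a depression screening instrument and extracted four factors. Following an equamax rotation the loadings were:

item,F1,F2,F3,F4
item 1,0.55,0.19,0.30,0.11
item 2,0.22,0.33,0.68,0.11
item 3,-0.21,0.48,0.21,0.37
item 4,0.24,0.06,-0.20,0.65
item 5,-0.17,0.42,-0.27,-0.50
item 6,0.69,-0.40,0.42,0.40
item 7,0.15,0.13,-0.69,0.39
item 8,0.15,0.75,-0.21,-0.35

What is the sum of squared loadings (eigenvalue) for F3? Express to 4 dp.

1.4060

SS loadings for F3 = 0.30² + 0.68² + 0.21² + (-0.20)² + (-0.27)² + 0.42² + (-0.69)² + (-0.21)² = 0.0900 + 0.4624 + 0.0441 + 0.0400 + 0.0729 + 0.1764 + 0.4761 + 0.0441 = 1.4060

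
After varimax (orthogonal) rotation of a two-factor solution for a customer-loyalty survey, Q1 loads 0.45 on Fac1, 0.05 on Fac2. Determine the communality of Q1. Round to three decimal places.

h² = 0.45² + 0.05² = 0.2025 + 0.0025 = 0.2050

0.205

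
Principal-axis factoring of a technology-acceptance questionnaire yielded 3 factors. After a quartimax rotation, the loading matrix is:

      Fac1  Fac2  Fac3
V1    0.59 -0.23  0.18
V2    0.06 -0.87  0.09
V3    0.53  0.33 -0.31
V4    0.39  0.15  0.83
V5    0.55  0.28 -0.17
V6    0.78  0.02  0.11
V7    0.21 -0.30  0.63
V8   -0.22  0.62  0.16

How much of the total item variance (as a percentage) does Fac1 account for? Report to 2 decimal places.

SS loadings for Fac1 = 0.59² + 0.06² + 0.53² + 0.39² + 0.55² + 0.78² + 0.21² + (-0.22)² = 1.7881
With 8 standardized items, total variance = 8. Proportion = 1.7881/8 = 0.2235 → 22.35%.

22.35%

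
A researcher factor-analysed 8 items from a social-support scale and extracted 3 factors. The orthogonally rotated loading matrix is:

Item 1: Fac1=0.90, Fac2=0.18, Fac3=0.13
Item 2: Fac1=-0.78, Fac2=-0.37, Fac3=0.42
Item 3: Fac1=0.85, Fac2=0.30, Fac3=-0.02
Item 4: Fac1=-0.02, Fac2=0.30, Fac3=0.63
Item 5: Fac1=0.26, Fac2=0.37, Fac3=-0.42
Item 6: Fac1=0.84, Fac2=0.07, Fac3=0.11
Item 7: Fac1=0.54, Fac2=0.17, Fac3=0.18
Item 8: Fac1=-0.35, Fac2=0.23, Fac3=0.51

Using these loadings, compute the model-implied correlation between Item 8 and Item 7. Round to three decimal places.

r̂ = Σ λ_i·λ_j across factors = (-0.35)(0.54) + (0.23)(0.17) + (0.51)(0.18)
  = -0.1890 +0.0391 +0.0918 = -0.0581

-0.058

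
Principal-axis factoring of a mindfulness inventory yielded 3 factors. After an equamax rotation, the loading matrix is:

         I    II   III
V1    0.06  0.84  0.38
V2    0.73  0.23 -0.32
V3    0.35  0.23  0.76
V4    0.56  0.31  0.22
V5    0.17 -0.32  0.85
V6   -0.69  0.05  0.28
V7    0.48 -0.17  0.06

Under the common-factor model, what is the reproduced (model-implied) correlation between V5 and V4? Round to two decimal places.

0.18

r̂ = Σ λ_i·λ_j across factors = (0.17)(0.56) + (-0.32)(0.31) + (0.85)(0.22)
  = +0.0952 -0.0992 +0.1870 = 0.1830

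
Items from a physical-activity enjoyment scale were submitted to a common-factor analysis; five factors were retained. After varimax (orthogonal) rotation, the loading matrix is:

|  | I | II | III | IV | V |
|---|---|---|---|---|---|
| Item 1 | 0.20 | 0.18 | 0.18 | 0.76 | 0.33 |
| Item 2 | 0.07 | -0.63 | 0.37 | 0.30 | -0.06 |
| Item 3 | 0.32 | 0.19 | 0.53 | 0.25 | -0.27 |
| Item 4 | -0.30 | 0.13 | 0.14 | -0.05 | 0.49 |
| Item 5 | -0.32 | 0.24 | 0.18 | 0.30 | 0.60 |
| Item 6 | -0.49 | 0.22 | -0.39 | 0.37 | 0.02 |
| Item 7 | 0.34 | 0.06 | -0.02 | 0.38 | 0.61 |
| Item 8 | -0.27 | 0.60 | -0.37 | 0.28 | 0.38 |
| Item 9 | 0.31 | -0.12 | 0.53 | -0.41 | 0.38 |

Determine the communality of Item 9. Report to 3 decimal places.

h² = 0.31² + (-0.12)² + 0.53² + (-0.41)² + 0.38² = 0.0961 + 0.0144 + 0.2809 + 0.1681 + 0.1444 = 0.7039

0.704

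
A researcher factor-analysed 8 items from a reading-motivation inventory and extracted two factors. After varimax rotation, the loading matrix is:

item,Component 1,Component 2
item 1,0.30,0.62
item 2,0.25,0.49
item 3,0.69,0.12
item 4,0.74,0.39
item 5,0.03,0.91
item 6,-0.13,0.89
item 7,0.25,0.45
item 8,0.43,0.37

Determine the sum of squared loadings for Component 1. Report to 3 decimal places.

1.441

SS loadings for Component 1 = 0.30² + 0.25² + 0.69² + 0.74² + 0.03² + (-0.13)² + 0.25² + 0.43² = 0.0900 + 0.0625 + 0.4761 + 0.5476 + 0.0009 + 0.0169 + 0.0625 + 0.1849 = 1.4414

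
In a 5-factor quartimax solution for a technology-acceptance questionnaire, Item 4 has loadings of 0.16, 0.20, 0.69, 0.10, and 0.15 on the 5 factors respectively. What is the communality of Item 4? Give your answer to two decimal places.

0.57

h² = 0.16² + 0.20² + 0.69² + 0.10² + 0.15² = 0.0256 + 0.0400 + 0.4761 + 0.0100 + 0.0225 = 0.5742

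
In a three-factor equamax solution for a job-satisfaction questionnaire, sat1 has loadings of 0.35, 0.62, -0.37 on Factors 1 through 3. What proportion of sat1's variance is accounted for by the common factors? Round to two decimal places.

h² = 0.35² + 0.62² + (-0.37)² = 0.1225 + 0.3844 + 0.1369 = 0.6438

0.64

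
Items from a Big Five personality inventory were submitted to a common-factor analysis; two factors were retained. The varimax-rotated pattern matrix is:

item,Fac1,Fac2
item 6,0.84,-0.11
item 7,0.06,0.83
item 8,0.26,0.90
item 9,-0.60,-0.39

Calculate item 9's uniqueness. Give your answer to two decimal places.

h² = (-0.60)² + (-0.39)² = 0.3600 + 0.1521 = 0.5121
Uniqueness u² = 1 − h² = 1 − 0.5121 = 0.4879

0.49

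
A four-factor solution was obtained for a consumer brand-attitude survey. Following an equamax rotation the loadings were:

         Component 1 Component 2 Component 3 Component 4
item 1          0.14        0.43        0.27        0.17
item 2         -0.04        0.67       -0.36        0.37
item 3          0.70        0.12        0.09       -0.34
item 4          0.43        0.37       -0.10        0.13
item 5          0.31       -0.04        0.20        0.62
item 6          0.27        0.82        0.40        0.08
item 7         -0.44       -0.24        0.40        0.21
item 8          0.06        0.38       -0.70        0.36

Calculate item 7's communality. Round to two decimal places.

0.46

h² = (-0.44)² + (-0.24)² + 0.40² + 0.21² = 0.1936 + 0.0576 + 0.1600 + 0.0441 = 0.4553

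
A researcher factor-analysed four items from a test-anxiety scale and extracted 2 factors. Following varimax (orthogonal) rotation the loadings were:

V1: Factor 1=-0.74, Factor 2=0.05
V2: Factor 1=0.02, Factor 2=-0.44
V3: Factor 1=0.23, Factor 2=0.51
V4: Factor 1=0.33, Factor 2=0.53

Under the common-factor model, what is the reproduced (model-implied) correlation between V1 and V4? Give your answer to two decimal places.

r̂ = Σ λ_i·λ_j across factors = (-0.74)(0.33) + (0.05)(0.53)
  = -0.2442 +0.0265 = -0.2177

-0.22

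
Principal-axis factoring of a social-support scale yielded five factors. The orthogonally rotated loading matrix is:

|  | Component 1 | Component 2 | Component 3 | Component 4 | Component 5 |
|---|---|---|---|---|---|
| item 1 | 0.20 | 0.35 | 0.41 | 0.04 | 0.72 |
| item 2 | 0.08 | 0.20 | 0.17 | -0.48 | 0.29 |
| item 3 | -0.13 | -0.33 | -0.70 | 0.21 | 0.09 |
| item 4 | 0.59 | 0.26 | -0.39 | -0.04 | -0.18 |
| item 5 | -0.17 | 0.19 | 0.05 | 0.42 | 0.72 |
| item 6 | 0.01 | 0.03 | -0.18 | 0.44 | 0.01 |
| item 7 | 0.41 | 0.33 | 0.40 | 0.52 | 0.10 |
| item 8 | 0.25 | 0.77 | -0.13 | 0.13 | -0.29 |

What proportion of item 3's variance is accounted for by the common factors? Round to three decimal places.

h² = (-0.13)² + (-0.33)² + (-0.70)² + 0.21² + 0.09² = 0.0169 + 0.1089 + 0.4900 + 0.0441 + 0.0081 = 0.6680

0.668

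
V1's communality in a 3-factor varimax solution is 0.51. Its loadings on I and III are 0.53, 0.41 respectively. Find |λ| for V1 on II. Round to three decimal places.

0.247

Under orthogonal rotation h² = Σλ², so λ_II² = h² − (0.4490) = 0.51 − 0.4490 = 0.0610.
|λ| = √0.0610 = 0.2470.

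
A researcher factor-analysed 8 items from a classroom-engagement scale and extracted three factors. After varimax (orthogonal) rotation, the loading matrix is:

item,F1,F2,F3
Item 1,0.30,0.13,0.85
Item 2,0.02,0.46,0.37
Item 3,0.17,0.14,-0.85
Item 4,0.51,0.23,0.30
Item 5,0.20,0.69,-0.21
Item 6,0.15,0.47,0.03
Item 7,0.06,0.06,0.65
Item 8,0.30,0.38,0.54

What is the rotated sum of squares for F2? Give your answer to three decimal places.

SS loadings for F2 = 0.13² + 0.46² + 0.14² + 0.23² + 0.69² + 0.47² + 0.06² + 0.38² = 0.0169 + 0.2116 + 0.0196 + 0.0529 + 0.4761 + 0.2209 + 0.0036 + 0.1444 = 1.1460

1.146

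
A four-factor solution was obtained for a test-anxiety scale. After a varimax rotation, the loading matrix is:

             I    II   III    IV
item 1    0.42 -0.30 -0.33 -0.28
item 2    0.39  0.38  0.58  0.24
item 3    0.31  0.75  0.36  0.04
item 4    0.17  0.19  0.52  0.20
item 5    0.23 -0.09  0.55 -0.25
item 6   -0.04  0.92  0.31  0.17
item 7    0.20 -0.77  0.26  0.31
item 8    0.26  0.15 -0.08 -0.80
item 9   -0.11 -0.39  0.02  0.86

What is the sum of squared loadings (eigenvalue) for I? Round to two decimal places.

SS loadings for I = 0.42² + 0.39² + 0.31² + 0.17² + 0.23² + (-0.04)² + 0.20² + 0.26² + (-0.11)² = 0.1764 + 0.1521 + 0.0961 + 0.0289 + 0.0529 + 0.0016 + 0.0400 + 0.0676 + 0.0121 = 0.6277

0.63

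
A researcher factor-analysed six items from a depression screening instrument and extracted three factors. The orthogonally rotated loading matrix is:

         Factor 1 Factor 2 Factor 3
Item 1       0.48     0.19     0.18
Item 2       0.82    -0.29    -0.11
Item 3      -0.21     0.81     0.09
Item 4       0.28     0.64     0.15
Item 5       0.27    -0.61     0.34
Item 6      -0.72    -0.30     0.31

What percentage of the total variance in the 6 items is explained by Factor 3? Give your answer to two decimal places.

SS loadings for Factor 3 = 0.18² + (-0.11)² + 0.09² + 0.15² + 0.34² + 0.31² = 0.2868
With 6 standardized items, total variance = 6. Proportion = 0.2868/6 = 0.0478 → 4.78%.

4.78%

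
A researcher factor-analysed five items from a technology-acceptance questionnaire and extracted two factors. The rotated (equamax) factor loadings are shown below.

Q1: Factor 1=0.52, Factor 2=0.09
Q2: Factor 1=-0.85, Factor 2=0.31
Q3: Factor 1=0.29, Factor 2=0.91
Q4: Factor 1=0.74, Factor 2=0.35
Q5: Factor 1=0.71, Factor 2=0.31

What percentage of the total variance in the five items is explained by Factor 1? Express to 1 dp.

SS loadings for Factor 1 = 0.52² + (-0.85)² + 0.29² + 0.74² + 0.71² = 2.1287
With 5 standardized items, total variance = 5. Proportion = 2.1287/5 = 0.4257 → 42.57%.

42.6%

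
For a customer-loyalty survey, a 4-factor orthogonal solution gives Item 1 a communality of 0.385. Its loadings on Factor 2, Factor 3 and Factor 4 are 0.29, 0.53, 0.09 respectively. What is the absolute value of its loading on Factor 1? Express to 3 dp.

Under orthogonal rotation h² = Σλ², so λ_Factor 1² = h² − (0.3731) = 0.385 − 0.3731 = 0.0119.
|λ| = √0.0119 = 0.1091.

0.109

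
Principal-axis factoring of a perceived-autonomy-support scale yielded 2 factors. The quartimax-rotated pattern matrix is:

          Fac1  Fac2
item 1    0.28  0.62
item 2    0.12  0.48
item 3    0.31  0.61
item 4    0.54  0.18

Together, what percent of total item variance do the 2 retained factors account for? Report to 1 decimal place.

37.5%

SS loadings by factor: 0.4805, 1.0193; total = 1.4998.
Total variance with 4 standardized items is 4, so the solution explains 1.4998/4 = 0.3750 = 37.49%.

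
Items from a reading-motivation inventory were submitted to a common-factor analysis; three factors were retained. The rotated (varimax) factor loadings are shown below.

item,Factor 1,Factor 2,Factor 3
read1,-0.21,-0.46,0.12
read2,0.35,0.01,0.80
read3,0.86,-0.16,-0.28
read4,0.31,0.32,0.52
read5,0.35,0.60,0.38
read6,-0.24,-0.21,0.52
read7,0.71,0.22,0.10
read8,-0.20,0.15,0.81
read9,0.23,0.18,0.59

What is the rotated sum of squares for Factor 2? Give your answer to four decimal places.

0.8471

SS loadings for Factor 2 = (-0.46)² + 0.01² + (-0.16)² + 0.32² + 0.60² + (-0.21)² + 0.22² + 0.15² + 0.18² = 0.2116 + 0.0001 + 0.0256 + 0.1024 + 0.3600 + 0.0441 + 0.0484 + 0.0225 + 0.0324 = 0.8471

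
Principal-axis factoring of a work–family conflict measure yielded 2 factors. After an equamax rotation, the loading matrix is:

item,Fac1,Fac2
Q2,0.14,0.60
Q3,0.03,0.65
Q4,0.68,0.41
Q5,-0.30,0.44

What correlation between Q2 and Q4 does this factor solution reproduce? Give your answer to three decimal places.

0.341

r̂ = Σ λ_i·λ_j across factors = (0.14)(0.68) + (0.60)(0.41)
  = +0.0952 +0.2460 = 0.3412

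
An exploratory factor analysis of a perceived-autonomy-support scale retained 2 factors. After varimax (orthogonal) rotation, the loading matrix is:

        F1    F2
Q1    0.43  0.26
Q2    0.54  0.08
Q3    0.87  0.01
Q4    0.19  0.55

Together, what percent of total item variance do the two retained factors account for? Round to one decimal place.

Communalities: 0.2525, 0.2980, 0.7570, 0.3386; Σh² = 1.6461.
Total variance with 4 standardized items is 4, so the solution explains 1.6461/4 = 0.4115 = 41.15%.

41.2%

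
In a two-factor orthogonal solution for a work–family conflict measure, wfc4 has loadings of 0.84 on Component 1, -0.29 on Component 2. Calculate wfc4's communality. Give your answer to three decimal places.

h² = 0.84² + (-0.29)² = 0.7056 + 0.0841 = 0.7897

0.790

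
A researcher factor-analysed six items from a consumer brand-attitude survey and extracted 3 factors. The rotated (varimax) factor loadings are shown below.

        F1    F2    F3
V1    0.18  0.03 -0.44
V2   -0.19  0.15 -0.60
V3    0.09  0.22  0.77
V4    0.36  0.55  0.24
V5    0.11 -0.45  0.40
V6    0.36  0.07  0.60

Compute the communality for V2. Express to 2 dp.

0.42

h² = (-0.19)² + 0.15² + (-0.60)² = 0.0361 + 0.0225 + 0.3600 = 0.4186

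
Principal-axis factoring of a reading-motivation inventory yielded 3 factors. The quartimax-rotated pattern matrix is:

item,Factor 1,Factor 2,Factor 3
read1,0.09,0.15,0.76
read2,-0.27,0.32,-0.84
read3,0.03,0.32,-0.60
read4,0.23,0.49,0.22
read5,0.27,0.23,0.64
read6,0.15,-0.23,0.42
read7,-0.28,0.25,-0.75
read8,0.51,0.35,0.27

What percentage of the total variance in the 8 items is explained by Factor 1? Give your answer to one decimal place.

SS loadings for Factor 1 = 0.09² + (-0.27)² + 0.03² + 0.23² + 0.27² + 0.15² + (-0.28)² + 0.51² = 0.5687
With 8 standardized items, total variance = 8. Proportion = 0.5687/8 = 0.0711 → 7.11%.

7.1%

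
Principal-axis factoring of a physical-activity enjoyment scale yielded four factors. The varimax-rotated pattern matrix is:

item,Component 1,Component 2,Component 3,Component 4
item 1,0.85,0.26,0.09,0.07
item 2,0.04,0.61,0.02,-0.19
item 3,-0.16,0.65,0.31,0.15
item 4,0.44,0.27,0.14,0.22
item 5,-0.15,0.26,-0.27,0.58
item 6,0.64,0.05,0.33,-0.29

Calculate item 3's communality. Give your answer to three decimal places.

0.567

h² = (-0.16)² + 0.65² + 0.31² + 0.15² = 0.0256 + 0.4225 + 0.0961 + 0.0225 = 0.5667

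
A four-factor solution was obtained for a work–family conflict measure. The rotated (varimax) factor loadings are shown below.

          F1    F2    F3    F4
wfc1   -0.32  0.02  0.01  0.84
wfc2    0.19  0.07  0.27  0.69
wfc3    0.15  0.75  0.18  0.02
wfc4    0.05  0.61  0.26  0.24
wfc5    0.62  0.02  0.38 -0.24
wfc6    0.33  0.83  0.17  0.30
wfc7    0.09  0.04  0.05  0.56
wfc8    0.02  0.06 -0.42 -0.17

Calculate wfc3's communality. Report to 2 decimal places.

0.62

h² = 0.15² + 0.75² + 0.18² + 0.02² = 0.0225 + 0.5625 + 0.0324 + 0.0004 = 0.6178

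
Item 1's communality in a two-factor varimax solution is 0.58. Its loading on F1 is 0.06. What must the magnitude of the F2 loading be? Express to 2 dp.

Under orthogonal rotation h² = Σλ², so λ_F2² = h² − (0.0036) = 0.58 − 0.0036 = 0.5764.
|λ| = √0.5764 = 0.7592.

0.76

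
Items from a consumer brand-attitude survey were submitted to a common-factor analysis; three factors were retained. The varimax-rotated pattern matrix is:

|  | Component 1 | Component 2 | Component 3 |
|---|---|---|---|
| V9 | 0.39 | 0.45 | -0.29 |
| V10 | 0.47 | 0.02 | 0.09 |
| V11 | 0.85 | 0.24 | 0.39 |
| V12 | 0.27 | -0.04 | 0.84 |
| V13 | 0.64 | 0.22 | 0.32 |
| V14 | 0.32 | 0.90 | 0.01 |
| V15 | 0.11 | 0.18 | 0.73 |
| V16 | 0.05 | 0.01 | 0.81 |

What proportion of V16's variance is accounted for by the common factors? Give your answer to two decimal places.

h² = 0.05² + 0.01² + 0.81² = 0.0025 + 0.0001 + 0.6561 = 0.6587

0.66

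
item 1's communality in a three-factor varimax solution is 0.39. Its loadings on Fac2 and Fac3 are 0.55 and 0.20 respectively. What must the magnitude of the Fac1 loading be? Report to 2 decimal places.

0.22

Under orthogonal rotation h² = Σλ², so λ_Fac1² = h² − (0.3425) = 0.39 − 0.3425 = 0.0475.
|λ| = √0.0475 = 0.2179.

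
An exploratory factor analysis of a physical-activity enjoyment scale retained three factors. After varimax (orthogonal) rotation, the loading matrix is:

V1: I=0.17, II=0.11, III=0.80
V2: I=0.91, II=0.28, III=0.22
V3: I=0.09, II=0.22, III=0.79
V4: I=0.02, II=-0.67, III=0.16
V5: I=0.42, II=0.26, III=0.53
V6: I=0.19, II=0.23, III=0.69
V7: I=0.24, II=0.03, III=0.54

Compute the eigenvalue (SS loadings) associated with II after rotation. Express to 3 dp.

0.709

SS loadings for II = 0.11² + 0.28² + 0.22² + (-0.67)² + 0.26² + 0.23² + 0.03² = 0.0121 + 0.0784 + 0.0484 + 0.4489 + 0.0676 + 0.0529 + 0.0009 = 0.7092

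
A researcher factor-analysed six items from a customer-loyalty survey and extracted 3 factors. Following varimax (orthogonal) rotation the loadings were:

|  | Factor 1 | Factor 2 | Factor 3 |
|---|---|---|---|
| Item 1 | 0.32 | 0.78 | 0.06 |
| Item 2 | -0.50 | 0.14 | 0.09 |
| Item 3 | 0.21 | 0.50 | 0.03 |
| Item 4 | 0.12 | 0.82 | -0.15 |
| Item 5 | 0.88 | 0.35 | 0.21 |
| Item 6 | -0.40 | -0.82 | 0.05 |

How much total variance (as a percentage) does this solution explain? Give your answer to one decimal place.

62.9%

Communalities: 0.7144, 0.2777, 0.2950, 0.7093, 0.9410, 0.8349; Σh² = 3.7723.
Total variance with 6 standardized items is 6, so the solution explains 3.7723/6 = 0.6287 = 62.87%.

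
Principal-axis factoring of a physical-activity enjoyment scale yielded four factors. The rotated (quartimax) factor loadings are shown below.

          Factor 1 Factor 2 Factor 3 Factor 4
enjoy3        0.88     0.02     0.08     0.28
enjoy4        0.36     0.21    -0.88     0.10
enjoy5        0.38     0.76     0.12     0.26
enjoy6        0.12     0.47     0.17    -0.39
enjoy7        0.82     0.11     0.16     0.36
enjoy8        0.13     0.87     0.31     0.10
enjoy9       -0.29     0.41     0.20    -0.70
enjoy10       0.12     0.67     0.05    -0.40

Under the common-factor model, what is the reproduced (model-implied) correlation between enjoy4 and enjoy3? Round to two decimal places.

0.28

r̂ = Σ λ_i·λ_j across factors = (0.36)(0.88) + (0.21)(0.02) + (-0.88)(0.08) + (0.10)(0.28)
  = +0.3168 +0.0042 -0.0704 +0.0280 = 0.2786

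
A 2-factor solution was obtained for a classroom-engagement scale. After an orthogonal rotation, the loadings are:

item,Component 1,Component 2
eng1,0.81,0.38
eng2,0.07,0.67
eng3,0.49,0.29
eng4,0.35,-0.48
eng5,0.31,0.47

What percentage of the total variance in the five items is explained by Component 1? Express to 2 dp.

SS loadings for Component 1 = 0.81² + 0.07² + 0.49² + 0.35² + 0.31² = 1.1197
With 5 standardized items, total variance = 5. Proportion = 1.1197/5 = 0.2239 → 22.39%.

22.39%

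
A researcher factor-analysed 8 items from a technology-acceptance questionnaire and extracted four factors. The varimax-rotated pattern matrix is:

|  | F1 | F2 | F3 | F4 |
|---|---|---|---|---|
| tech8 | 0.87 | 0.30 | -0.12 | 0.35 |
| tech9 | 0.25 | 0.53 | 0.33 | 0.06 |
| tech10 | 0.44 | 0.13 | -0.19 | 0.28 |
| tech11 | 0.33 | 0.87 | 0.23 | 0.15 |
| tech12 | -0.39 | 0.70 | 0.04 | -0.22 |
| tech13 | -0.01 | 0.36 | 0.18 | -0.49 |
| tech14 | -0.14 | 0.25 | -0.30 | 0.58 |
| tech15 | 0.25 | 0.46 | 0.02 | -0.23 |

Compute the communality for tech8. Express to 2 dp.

0.98

h² = 0.87² + 0.30² + (-0.12)² + 0.35² = 0.7569 + 0.0900 + 0.0144 + 0.1225 = 0.9838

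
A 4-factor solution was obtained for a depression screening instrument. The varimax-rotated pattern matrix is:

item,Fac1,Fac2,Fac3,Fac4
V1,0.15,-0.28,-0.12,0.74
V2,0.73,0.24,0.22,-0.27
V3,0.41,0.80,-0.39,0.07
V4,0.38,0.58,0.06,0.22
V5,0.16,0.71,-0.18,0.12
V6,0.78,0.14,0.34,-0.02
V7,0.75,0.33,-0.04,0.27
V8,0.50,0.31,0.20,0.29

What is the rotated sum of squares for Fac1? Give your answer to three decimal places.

SS loadings for Fac1 = 0.15² + 0.73² + 0.41² + 0.38² + 0.16² + 0.78² + 0.75² + 0.50² = 0.0225 + 0.5329 + 0.1681 + 0.1444 + 0.0256 + 0.6084 + 0.5625 + 0.2500 = 2.3144

2.314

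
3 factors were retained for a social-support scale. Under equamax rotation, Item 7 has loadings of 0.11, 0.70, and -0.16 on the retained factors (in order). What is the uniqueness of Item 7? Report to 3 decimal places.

0.472

h² = 0.11² + 0.70² + (-0.16)² = 0.0121 + 0.4900 + 0.0256 = 0.5277
Uniqueness u² = 1 − h² = 1 − 0.5277 = 0.4723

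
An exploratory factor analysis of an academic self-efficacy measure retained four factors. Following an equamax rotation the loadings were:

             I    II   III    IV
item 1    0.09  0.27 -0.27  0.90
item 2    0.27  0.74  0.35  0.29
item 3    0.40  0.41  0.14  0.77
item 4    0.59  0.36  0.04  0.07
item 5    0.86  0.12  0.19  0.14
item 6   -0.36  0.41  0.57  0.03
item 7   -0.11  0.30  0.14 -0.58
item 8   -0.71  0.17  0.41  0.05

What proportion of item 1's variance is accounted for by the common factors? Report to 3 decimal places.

h² = 0.09² + 0.27² + (-0.27)² + 0.90² = 0.0081 + 0.0729 + 0.0729 + 0.8100 = 0.9639

0.964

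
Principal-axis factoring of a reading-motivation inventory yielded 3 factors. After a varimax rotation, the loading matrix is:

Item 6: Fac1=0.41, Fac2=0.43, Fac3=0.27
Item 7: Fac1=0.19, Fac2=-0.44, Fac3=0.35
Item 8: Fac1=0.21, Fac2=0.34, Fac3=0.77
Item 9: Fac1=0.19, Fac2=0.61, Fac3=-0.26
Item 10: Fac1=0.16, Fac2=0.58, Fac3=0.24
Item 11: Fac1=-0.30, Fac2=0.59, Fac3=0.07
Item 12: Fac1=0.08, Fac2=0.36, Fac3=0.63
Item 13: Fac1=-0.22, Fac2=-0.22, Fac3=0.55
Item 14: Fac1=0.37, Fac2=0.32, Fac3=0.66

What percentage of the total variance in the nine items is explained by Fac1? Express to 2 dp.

6.57%

SS loadings for Fac1 = 0.41² + 0.19² + 0.21² + 0.19² + 0.16² + (-0.30)² + 0.08² + (-0.22)² + 0.37² = 0.5917
With 9 standardized items, total variance = 9. Proportion = 0.5917/9 = 0.0657 → 6.57%.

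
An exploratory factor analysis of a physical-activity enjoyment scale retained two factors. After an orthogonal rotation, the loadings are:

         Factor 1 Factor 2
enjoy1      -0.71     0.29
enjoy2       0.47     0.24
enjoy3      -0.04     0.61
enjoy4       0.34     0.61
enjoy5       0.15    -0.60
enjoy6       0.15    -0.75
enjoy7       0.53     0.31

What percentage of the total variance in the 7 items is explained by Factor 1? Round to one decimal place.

16.7%

SS loadings for Factor 1 = (-0.71)² + 0.47² + (-0.04)² + 0.34² + 0.15² + 0.15² + 0.53² = 1.1681
With 7 standardized items, total variance = 7. Proportion = 1.1681/7 = 0.1669 → 16.69%.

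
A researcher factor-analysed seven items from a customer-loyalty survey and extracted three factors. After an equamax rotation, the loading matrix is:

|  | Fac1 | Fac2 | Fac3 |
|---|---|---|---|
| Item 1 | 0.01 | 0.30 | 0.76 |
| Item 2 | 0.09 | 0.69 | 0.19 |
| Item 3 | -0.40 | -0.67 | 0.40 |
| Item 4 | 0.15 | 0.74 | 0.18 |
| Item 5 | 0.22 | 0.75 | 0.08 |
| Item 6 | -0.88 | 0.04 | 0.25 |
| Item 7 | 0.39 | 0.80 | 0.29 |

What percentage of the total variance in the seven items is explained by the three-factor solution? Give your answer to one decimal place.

Communalities: 0.6677, 0.5203, 0.7689, 0.6025, 0.6173, 0.8385, 0.8762; Σh² = 4.8914.
Total variance with 7 standardized items is 7, so the solution explains 4.8914/7 = 0.6988 = 69.88%.

69.9%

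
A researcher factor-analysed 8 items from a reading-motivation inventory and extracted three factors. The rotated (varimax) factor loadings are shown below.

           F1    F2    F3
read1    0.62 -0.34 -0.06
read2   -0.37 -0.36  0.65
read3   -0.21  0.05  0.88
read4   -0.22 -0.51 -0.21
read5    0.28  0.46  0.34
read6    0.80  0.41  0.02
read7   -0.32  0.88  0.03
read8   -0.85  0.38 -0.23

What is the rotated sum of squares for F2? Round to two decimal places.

SS loadings for F2 = (-0.34)² + (-0.36)² + 0.05² + (-0.51)² + 0.46² + 0.41² + 0.88² + 0.38² = 0.1156 + 0.1296 + 0.0025 + 0.2601 + 0.2116 + 0.1681 + 0.7744 + 0.1444 = 1.8063

1.81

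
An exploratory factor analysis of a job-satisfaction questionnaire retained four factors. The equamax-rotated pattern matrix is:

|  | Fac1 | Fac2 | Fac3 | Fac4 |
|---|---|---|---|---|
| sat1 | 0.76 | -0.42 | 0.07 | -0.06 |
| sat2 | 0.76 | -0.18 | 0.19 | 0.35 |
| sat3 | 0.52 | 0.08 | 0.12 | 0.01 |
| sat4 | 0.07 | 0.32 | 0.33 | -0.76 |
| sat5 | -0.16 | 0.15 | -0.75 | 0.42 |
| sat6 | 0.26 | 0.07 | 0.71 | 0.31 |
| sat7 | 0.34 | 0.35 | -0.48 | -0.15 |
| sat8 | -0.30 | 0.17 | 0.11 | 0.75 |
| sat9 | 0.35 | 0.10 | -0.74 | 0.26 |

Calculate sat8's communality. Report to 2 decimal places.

h² = (-0.30)² + 0.17² + 0.11² + 0.75² = 0.0900 + 0.0289 + 0.0121 + 0.5625 = 0.6935

0.69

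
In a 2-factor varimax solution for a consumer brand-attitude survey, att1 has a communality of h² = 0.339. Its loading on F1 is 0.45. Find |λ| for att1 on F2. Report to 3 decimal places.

0.369

Under orthogonal rotation h² = Σλ², so λ_F2² = h² − (0.2025) = 0.339 − 0.2025 = 0.1365.
|λ| = √0.1365 = 0.3695.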